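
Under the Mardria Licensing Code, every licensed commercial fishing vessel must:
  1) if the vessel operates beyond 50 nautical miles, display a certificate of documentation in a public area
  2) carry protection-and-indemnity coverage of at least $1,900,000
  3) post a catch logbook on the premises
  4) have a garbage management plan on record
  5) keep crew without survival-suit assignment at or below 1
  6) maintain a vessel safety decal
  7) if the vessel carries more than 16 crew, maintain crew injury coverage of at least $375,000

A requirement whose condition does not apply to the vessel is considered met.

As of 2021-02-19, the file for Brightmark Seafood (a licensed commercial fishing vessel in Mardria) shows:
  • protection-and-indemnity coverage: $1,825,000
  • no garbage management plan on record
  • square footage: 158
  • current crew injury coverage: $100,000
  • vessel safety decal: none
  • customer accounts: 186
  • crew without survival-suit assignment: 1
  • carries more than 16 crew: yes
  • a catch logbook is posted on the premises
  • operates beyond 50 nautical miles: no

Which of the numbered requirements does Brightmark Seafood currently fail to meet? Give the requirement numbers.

1. condition 'operates beyond 50 nautical miles' does not hold → requirement n/a → met
2. protection-and-indemnity coverage $1,825,000 < $1,900,000 → not met
3. catch logbook present → met
4. garbage management plan absent → not met
5. crew without survival-suit assignment 1 ≤ 1 → met
6. vessel safety decal absent → not met
7. condition 'carries more than 16 crew' holds; crew injury coverage $100,000 < $375,000 → not met
Not met: 2, 4, 6, 7

2, 4, 6, 7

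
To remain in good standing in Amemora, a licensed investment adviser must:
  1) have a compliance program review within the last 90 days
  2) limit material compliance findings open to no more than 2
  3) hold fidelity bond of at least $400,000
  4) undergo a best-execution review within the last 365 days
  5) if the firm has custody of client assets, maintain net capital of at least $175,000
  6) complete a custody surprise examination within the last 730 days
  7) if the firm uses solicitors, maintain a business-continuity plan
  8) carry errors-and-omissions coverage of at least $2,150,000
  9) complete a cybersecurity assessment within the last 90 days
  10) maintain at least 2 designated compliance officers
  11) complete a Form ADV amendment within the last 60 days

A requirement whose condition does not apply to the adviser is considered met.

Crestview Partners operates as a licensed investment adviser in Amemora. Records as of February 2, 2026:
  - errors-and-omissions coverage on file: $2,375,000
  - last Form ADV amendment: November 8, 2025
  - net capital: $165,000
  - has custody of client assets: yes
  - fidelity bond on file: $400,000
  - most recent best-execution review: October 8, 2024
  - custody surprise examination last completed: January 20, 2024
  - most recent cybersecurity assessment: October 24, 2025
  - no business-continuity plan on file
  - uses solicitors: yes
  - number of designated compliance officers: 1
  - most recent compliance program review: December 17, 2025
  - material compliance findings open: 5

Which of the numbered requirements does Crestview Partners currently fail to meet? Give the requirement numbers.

1. compliance program review 47 days ago vs limit 90 → met
2. material compliance findings open 5 > 2 → not met
3. fidelity bond $400,000 ≥ $400,000 → met
4. best-execution review 482 days ago vs limit 365 → not met
5. condition 'has custody of client assets' holds; net capital $165,000 < $175,000 → not met
6. custody surprise examination 744 days ago vs limit 730 → not met
7. condition 'uses solicitors' holds; business-continuity plan absent → not met
8. errors-and-omissions coverage $2,375,000 ≥ $2,150,000 → met
9. cybersecurity assessment 101 days ago vs limit 90 → not met
10. designated compliance officers 1 < 2 → not met
11. Form ADV amendment 86 days ago vs limit 60 → not met
Not met: 2, 4, 5, 6, 7, 9, 10, 11

2, 4, 5, 6, 7, 9, 10, 11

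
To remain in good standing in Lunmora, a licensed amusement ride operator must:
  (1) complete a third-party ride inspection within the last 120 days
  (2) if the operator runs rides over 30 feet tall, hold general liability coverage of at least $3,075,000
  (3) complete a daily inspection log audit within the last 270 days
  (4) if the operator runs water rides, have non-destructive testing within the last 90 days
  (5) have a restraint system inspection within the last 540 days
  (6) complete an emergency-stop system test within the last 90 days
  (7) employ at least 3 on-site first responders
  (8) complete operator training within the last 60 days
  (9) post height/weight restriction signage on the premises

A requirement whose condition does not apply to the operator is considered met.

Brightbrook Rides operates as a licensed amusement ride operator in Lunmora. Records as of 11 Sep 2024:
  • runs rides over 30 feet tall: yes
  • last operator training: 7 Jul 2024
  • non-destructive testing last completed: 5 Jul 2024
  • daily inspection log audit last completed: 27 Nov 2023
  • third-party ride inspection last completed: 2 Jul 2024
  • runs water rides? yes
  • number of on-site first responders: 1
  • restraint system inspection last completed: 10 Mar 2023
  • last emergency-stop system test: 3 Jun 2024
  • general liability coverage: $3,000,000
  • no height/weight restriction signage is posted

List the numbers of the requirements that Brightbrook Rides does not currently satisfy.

1. third-party ride inspection 71 days ago vs limit 120 → met
2. condition 'runs rides over 30 feet tall' holds; general liability coverage $3,000,000 < $3,075,000 → not met
3. daily inspection log audit 289 days ago vs limit 270 → not met
4. condition 'runs water rides' holds; non-destructive testing 68 days ago vs limit 90 → met
5. restraint system inspection 551 days ago vs limit 540 → not met
6. emergency-stop system test 100 days ago vs limit 90 → not met
7. on-site first responders 1 < 3 → not met
8. operator training 66 days ago vs limit 60 → not met
9. height/weight restriction signage absent → not met
Not met: 2, 3, 5, 6, 7, 8, 9

2, 3, 5, 6, 7, 8, 9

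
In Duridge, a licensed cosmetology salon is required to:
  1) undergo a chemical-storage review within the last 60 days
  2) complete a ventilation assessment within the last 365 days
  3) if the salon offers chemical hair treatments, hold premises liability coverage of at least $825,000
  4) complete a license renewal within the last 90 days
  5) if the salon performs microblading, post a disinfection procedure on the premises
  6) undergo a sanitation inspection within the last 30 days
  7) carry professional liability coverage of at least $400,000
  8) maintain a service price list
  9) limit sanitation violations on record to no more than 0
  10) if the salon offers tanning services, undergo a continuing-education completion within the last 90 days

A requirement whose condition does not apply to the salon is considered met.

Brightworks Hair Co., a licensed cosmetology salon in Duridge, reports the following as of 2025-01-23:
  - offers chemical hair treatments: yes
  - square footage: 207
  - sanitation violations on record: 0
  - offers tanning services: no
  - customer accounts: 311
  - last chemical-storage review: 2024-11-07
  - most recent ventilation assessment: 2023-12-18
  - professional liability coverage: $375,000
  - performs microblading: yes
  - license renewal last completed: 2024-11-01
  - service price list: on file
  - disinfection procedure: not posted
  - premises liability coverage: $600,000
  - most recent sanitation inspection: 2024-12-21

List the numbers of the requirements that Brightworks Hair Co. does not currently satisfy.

1, 2, 3, 5, 6, 7

1. chemical-storage review 77 days ago vs limit 60 → not met
2. ventilation assessment 402 days ago vs limit 365 → not met
3. condition 'offers chemical hair treatments' holds; premises liability coverage $600,000 < $825,000 → not met
4. license renewal 83 days ago vs limit 90 → met
5. condition 'performs microblading' holds; disinfection procedure absent → not met
6. sanitation inspection 33 days ago vs limit 30 → not met
7. professional liability coverage $375,000 < $400,000 → not met
8. service price list present → met
9. sanitation violations on record 0 ≤ 0 → met
10. condition 'offers tanning services' does not hold → requirement n/a → met
Not met: 1, 2, 3, 5, 6, 7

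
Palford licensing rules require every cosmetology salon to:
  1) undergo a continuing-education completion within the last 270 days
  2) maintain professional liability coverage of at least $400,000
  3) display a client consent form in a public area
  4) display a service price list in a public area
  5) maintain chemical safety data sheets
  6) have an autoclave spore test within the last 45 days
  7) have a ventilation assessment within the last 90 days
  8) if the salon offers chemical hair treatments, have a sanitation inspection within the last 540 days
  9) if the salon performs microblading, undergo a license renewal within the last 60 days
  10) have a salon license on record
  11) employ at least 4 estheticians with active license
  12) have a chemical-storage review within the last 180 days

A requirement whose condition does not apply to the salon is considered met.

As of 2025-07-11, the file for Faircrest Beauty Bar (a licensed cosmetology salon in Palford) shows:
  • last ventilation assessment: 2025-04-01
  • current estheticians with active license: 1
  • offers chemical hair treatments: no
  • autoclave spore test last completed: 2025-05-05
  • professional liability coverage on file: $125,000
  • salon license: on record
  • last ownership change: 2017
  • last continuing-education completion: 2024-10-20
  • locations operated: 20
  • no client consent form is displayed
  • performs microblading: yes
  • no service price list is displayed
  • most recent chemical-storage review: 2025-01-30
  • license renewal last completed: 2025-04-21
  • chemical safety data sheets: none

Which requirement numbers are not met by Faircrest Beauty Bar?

1. continuing-education completion 264 days ago vs limit 270 → met
2. professional liability coverage $125,000 < $400,000 → not met
3. client consent form absent → not met
4. service price list absent → not met
5. chemical safety data sheets absent → not met
6. autoclave spore test 67 days ago vs limit 45 → not met
7. ventilation assessment 101 days ago vs limit 90 → not met
8. condition 'offers chemical hair treatments' does not hold → requirement n/a → met
9. condition 'performs microblading' holds; license renewal 81 days ago vs limit 60 → not met
10. salon license present → met
11. estheticians with active license 1 < 4 → not met
12. chemical-storage review 162 days ago vs limit 180 → met
Not met: 2, 3, 4, 5, 6, 7, 9, 11

2, 3, 4, 5, 6, 7, 9, 11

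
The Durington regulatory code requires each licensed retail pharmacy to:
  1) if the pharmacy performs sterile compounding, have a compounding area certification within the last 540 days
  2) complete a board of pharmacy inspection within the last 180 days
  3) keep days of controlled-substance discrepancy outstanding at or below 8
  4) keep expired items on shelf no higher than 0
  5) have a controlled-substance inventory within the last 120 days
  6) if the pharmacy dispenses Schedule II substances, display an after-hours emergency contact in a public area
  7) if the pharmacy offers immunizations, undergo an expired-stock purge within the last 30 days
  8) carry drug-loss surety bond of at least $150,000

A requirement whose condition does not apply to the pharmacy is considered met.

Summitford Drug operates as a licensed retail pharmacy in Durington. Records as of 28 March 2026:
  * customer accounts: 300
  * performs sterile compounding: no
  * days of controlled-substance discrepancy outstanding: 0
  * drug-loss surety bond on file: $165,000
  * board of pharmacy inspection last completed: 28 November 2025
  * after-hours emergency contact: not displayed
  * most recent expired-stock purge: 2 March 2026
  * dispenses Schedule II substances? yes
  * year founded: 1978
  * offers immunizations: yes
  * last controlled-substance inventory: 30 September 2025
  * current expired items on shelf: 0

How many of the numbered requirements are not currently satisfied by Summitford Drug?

1. condition 'performs sterile compounding' does not hold → requirement n/a → met
2. board of pharmacy inspection 120 days ago vs limit 180 → met
3. days of controlled-substance discrepancy outstanding 0 ≤ 8 → met
4. expired items on shelf 0 ≤ 0 → met
5. controlled-substance inventory 179 days ago vs limit 120 → not met
6. condition 'dispenses Schedule II substances' holds; after-hours emergency contact absent → not met
7. condition 'offers immunizations' holds; expired-stock purge 26 days ago vs limit 30 → met
8. drug-loss surety bond $165,000 ≥ $150,000 → met
Not met: 2 of 8

2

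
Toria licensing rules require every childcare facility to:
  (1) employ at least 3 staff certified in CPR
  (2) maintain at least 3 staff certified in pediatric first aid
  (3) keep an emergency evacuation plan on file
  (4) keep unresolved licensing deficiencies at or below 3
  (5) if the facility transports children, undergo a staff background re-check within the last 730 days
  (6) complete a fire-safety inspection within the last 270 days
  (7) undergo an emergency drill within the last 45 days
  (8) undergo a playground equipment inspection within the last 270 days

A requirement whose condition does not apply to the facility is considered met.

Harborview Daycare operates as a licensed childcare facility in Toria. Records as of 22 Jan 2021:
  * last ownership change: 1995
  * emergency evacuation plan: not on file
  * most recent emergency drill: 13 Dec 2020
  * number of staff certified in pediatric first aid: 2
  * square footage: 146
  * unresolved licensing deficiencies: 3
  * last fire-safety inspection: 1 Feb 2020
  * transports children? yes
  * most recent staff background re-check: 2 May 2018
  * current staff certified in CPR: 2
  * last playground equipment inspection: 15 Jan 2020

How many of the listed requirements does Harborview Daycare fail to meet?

1. staff certified in CPR 2 < 3 → not met
2. staff certified in pediatric first aid 2 < 3 → not met
3. emergency evacuation plan absent → not met
4. unresolved licensing deficiencies 3 ≤ 3 → met
5. condition 'transports children' holds; staff background re-check 996 days ago vs limit 730 → not met
6. fire-safety inspection 356 days ago vs limit 270 → not met
7. emergency drill 40 days ago vs limit 45 → met
8. playground equipment inspection 373 days ago vs limit 270 → not met
Not met: 6 of 8

6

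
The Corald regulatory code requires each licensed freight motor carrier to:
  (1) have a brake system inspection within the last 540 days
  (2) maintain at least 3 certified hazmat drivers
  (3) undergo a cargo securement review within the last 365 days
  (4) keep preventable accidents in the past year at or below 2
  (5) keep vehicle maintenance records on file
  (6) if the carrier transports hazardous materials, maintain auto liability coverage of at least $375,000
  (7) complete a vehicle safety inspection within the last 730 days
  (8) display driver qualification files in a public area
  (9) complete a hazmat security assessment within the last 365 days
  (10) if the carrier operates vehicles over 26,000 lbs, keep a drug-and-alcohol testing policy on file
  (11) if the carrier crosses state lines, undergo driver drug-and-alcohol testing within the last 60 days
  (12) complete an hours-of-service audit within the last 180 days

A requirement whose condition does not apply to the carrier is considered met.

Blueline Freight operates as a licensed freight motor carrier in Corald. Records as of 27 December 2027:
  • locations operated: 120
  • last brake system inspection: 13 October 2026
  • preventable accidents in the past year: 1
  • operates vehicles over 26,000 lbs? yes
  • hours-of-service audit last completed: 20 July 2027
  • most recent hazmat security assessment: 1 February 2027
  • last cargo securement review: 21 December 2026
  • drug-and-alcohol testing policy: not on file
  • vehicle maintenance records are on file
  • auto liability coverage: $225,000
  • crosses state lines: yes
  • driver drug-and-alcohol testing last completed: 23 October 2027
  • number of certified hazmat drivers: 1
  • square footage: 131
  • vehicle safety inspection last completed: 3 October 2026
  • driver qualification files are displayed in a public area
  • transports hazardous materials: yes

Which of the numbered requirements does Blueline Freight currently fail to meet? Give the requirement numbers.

1. brake system inspection 440 days ago vs limit 540 → met
2. certified hazmat drivers 1 < 3 → not met
3. cargo securement review 371 days ago vs limit 365 → not met
4. preventable accidents in the past year 1 ≤ 2 → met
5. vehicle maintenance records present → met
6. condition 'transports hazardous materials' holds; auto liability coverage $225,000 < $375,000 → not met
7. vehicle safety inspection 450 days ago vs limit 730 → met
8. driver qualification files present → met
9. hazmat security assessment 329 days ago vs limit 365 → met
10. condition 'operates vehicles over 26,000 lbs' holds; drug-and-alcohol testing policy absent → not met
11. condition 'crosses state lines' holds; driver drug-and-alcohol testing 65 days ago vs limit 60 → not met
12. hours-of-service audit 160 days ago vs limit 180 → met
Not met: 2, 3, 6, 10, 11

2, 3, 6, 10, 11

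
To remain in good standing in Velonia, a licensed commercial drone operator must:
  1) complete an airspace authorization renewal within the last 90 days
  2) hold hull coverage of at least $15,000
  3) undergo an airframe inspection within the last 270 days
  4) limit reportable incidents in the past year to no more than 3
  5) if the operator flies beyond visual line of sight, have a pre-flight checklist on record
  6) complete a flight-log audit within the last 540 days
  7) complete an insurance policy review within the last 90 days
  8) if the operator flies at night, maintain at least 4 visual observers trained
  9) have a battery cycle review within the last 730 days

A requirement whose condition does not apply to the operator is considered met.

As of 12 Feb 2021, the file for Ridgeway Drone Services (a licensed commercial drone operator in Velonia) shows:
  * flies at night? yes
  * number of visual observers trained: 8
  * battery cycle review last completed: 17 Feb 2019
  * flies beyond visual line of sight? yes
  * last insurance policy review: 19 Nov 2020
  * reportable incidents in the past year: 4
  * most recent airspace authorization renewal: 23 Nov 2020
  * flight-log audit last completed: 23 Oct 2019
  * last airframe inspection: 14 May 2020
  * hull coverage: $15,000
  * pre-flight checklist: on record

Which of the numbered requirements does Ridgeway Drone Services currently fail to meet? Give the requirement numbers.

1. airspace authorization renewal 81 days ago vs limit 90 → met
2. hull coverage $15,000 ≥ $15,000 → met
3. airframe inspection 274 days ago vs limit 270 → not met
4. reportable incidents in the past year 4 > 3 → not met
5. condition 'flies beyond visual line of sight' holds; pre-flight checklist present → met
6. flight-log audit 478 days ago vs limit 540 → met
7. insurance policy review 85 days ago vs limit 90 → met
8. condition 'flies at night' holds; visual observers trained 8 ≥ 4 → met
9. battery cycle review 726 days ago vs limit 730 → met
Not met: 3, 4

3, 4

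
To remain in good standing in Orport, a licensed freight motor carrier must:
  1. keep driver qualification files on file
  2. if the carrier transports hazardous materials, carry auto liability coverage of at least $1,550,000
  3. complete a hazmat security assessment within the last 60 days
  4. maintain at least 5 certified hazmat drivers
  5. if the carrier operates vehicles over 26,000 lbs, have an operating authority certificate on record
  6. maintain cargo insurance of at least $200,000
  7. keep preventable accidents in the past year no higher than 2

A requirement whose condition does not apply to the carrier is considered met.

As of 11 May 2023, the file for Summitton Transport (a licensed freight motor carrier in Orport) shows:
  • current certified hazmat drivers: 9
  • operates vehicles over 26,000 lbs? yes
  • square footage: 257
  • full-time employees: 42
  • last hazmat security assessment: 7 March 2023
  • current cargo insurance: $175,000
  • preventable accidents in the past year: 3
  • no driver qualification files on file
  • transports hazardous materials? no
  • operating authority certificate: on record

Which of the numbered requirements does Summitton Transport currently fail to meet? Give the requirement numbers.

1. driver qualification files absent → not met
2. condition 'transports hazardous materials' does not hold → requirement n/a → met
3. hazmat security assessment 65 days ago vs limit 60 → not met
4. certified hazmat drivers 9 ≥ 5 → met
5. condition 'operates vehicles over 26,000 lbs' holds; operating authority certificate present → met
6. cargo insurance $175,000 < $200,000 → not met
7. preventable accidents in the past year 3 > 2 → not met
Not met: 1, 3, 6, 7

1, 3, 6, 7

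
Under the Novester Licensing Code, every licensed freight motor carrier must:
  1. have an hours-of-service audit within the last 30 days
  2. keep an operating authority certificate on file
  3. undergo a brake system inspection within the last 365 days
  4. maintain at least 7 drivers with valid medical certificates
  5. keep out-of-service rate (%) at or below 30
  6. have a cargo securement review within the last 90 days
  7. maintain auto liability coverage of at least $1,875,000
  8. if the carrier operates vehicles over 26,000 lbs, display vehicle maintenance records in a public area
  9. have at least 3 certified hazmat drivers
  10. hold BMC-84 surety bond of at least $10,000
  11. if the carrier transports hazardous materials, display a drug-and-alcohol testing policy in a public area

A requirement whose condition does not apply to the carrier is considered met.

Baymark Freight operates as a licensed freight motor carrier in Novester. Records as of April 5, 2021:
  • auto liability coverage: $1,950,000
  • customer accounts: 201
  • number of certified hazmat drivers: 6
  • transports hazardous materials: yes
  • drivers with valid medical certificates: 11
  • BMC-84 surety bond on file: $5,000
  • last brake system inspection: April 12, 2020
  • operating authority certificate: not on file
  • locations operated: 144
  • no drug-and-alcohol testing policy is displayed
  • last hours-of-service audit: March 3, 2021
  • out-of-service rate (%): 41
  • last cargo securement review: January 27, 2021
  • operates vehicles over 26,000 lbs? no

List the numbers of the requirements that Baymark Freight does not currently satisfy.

1, 2, 5, 10, 11

1. hours-of-service audit 33 days ago vs limit 30 → not met
2. operating authority certificate absent → not met
3. brake system inspection 358 days ago vs limit 365 → met
4. drivers with valid medical certificates 11 ≥ 7 → met
5. out-of-service rate (%) 41 > 30 → not met
6. cargo securement review 68 days ago vs limit 90 → met
7. auto liability coverage $1,950,000 ≥ $1,875,000 → met
8. condition 'operates vehicles over 26,000 lbs' does not hold → requirement n/a → met
9. certified hazmat drivers 6 ≥ 3 → met
10. BMC-84 surety bond $5,000 < $10,000 → not met
11. condition 'transports hazardous materials' holds; drug-and-alcohol testing policy absent → not met
Not met: 1, 2, 5, 10, 11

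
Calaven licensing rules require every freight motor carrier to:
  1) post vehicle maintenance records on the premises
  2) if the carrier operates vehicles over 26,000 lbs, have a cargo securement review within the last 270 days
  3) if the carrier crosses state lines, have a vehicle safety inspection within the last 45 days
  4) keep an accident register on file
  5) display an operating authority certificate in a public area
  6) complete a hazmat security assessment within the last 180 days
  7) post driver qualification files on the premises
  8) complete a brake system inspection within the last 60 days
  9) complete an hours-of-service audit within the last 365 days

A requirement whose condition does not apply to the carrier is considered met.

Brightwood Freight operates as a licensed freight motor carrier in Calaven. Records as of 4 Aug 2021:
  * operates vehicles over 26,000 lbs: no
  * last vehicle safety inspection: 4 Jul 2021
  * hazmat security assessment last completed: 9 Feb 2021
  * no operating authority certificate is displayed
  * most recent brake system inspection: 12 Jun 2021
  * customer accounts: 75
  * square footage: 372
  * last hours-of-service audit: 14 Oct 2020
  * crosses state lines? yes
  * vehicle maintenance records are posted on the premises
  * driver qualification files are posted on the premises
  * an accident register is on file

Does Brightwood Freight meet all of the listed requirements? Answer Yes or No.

1. vehicle maintenance records present → met
2. condition 'operates vehicles over 26,000 lbs' does not hold → requirement n/a → met
3. condition 'crosses state lines' holds; vehicle safety inspection 31 days ago vs limit 45 → met
4. accident register present → met
5. operating authority certificate absent → not met
6. hazmat security assessment 176 days ago vs limit 180 → met
7. driver qualification files present → met
8. brake system inspection 53 days ago vs limit 60 → met
9. hours-of-service audit 294 days ago vs limit 365 → met
Not met: 5

No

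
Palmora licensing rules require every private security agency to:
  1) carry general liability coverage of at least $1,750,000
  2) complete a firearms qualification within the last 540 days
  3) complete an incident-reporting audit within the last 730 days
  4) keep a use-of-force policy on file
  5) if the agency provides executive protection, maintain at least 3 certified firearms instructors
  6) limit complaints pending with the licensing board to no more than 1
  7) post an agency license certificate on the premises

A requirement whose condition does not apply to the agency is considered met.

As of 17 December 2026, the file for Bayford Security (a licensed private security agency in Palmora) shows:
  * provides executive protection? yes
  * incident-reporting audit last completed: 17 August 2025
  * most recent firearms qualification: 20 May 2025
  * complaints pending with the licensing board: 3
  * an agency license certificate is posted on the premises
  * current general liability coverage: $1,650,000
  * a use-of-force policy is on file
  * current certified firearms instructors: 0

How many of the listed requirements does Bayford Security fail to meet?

1. general liability coverage $1,650,000 < $1,750,000 → not met
2. firearms qualification 576 days ago vs limit 540 → not met
3. incident-reporting audit 487 days ago vs limit 730 → met
4. use-of-force policy present → met
5. condition 'provides executive protection' holds; certified firearms instructors 0 < 3 → not met
6. complaints pending with the licensing board 3 > 1 → not met
7. agency license certificate present → met
Not met: 4 of 7

4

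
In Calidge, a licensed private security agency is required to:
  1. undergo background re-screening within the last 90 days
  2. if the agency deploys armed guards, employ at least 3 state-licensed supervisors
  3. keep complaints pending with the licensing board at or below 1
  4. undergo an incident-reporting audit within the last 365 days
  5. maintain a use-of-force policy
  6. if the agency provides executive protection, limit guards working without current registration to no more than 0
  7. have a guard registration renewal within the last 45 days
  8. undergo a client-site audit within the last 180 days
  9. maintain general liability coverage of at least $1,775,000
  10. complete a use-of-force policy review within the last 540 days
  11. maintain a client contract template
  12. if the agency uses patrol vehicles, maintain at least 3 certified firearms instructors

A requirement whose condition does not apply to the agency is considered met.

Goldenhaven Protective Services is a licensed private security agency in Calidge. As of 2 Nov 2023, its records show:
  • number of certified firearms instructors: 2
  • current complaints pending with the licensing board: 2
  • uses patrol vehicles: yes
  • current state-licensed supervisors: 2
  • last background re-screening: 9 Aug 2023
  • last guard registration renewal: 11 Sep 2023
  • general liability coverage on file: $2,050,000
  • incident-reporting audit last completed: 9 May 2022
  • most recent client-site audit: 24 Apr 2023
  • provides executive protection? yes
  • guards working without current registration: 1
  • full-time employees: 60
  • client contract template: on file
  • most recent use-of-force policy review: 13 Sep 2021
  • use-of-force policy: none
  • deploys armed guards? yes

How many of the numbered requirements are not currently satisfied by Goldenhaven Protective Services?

1. background re-screening 85 days ago vs limit 90 → met
2. condition 'deploys armed guards' holds; state-licensed supervisors 2 < 3 → not met
3. complaints pending with the licensing board 2 > 1 → not met
4. incident-reporting audit 542 days ago vs limit 365 → not met
5. use-of-force policy absent → not met
6. condition 'provides executive protection' holds; guards working without current registration 1 > 0 → not met
7. guard registration renewal 52 days ago vs limit 45 → not met
8. client-site audit 192 days ago vs limit 180 → not met
9. general liability coverage $2,050,000 ≥ $1,775,000 → met
10. use-of-force policy review 780 days ago vs limit 540 → not met
11. client contract template present → met
12. condition 'uses patrol vehicles' holds; certified firearms instructors 2 < 3 → not met
Not met: 9 of 12

9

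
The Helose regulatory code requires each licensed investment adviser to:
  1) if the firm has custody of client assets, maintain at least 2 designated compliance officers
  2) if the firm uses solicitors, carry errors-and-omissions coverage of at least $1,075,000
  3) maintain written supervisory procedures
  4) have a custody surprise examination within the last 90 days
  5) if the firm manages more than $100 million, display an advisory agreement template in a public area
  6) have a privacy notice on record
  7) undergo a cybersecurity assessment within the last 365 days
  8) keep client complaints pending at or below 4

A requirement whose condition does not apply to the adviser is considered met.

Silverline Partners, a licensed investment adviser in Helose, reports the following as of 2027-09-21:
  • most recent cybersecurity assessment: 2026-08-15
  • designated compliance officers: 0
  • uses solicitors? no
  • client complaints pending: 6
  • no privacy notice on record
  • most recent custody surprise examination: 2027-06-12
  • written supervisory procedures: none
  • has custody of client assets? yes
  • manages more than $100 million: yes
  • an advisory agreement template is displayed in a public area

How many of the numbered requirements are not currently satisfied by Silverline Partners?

6

1. condition 'has custody of client assets' holds; designated compliance officers 0 < 2 → not met
2. condition 'uses solicitors' does not hold → requirement n/a → met
3. written supervisory procedures absent → not met
4. custody surprise examination 101 days ago vs limit 90 → not met
5. condition 'manages more than $100 million' holds; advisory agreement template present → met
6. privacy notice absent → not met
7. cybersecurity assessment 402 days ago vs limit 365 → not met
8. client complaints pending 6 > 4 → not met
Not met: 6 of 8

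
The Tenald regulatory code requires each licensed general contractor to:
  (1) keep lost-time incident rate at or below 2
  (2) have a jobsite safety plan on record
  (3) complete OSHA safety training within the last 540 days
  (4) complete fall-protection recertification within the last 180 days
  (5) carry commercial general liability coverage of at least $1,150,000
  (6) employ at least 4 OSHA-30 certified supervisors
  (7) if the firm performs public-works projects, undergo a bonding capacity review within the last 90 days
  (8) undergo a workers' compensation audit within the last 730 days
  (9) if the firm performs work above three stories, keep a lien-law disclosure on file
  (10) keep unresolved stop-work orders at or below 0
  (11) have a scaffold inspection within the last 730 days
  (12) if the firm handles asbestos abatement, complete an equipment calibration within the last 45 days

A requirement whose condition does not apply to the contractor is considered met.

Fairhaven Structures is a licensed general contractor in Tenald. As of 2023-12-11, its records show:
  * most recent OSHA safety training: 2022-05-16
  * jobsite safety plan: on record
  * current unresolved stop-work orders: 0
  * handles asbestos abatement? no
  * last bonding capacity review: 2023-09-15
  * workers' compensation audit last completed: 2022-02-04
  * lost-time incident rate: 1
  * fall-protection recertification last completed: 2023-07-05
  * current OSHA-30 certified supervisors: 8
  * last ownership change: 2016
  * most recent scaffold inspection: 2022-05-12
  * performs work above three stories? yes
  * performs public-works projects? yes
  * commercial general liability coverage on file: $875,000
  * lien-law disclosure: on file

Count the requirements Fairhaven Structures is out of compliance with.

2

1. lost-time incident rate 1 ≤ 2 → met
2. jobsite safety plan present → met
3. OSHA safety training 574 days ago vs limit 540 → not met
4. fall-protection recertification 159 days ago vs limit 180 → met
5. commercial general liability coverage $875,000 < $1,150,000 → not met
6. OSHA-30 certified supervisors 8 ≥ 4 → met
7. condition 'performs public-works projects' holds; bonding capacity review 87 days ago vs limit 90 → met
8. workers' compensation audit 675 days ago vs limit 730 → met
9. condition 'performs work above three stories' holds; lien-law disclosure present → met
10. unresolved stop-work orders 0 ≤ 0 → met
11. scaffold inspection 578 days ago vs limit 730 → met
12. condition 'handles asbestos abatement' does not hold → requirement n/a → met
Not met: 2 of 12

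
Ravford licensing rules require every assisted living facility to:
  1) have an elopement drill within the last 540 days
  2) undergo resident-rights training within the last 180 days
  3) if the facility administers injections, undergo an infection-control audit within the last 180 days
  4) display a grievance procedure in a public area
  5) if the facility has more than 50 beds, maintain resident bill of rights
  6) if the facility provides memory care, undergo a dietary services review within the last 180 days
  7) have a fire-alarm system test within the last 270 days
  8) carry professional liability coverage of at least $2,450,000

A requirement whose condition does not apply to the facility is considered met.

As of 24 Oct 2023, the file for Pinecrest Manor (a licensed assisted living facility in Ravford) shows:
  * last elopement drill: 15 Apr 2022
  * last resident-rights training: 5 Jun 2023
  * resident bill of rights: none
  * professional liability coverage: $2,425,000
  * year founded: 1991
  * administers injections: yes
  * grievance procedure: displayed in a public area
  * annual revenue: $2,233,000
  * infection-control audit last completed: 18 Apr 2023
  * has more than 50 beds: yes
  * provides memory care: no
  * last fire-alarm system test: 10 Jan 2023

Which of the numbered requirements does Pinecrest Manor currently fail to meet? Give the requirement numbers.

1. elopement drill 557 days ago vs limit 540 → not met
2. resident-rights training 141 days ago vs limit 180 → met
3. condition 'administers injections' holds; infection-control audit 189 days ago vs limit 180 → not met
4. grievance procedure present → met
5. condition 'has more than 50 beds' holds; resident bill of rights absent → not met
6. condition 'provides memory care' does not hold → requirement n/a → met
7. fire-alarm system test 287 days ago vs limit 270 → not met
8. professional liability coverage $2,425,000 < $2,450,000 → not met
Not met: 1, 3, 5, 7, 8

1, 3, 5, 7, 8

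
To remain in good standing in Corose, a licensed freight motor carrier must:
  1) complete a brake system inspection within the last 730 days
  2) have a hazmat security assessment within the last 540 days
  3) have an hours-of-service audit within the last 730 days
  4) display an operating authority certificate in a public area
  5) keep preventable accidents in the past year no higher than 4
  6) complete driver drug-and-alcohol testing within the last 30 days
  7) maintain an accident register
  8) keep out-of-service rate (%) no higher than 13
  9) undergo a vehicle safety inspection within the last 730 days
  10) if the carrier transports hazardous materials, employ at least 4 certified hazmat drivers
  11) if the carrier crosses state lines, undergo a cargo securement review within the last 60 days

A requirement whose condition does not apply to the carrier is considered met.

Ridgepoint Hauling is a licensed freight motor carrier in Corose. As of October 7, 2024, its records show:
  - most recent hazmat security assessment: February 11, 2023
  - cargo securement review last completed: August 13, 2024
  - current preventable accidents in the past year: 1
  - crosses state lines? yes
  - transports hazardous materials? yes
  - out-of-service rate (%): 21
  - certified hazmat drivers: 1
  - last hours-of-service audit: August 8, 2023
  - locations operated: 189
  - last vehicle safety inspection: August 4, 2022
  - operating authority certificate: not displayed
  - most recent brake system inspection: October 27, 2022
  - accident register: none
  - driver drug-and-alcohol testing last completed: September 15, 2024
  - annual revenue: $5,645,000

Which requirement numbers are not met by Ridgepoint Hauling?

1. brake system inspection 711 days ago vs limit 730 → met
2. hazmat security assessment 604 days ago vs limit 540 → not met
3. hours-of-service audit 426 days ago vs limit 730 → met
4. operating authority certificate absent → not met
5. preventable accidents in the past year 1 ≤ 4 → met
6. driver drug-and-alcohol testing 22 days ago vs limit 30 → met
7. accident register absent → not met
8. out-of-service rate (%) 21 > 13 → not met
9. vehicle safety inspection 795 days ago vs limit 730 → not met
10. condition 'transports hazardous materials' holds; certified hazmat drivers 1 < 4 → not met
11. condition 'crosses state lines' holds; cargo securement review 55 days ago vs limit 60 → met
Not met: 2, 4, 7, 8, 9, 10

2, 4, 7, 8, 9, 10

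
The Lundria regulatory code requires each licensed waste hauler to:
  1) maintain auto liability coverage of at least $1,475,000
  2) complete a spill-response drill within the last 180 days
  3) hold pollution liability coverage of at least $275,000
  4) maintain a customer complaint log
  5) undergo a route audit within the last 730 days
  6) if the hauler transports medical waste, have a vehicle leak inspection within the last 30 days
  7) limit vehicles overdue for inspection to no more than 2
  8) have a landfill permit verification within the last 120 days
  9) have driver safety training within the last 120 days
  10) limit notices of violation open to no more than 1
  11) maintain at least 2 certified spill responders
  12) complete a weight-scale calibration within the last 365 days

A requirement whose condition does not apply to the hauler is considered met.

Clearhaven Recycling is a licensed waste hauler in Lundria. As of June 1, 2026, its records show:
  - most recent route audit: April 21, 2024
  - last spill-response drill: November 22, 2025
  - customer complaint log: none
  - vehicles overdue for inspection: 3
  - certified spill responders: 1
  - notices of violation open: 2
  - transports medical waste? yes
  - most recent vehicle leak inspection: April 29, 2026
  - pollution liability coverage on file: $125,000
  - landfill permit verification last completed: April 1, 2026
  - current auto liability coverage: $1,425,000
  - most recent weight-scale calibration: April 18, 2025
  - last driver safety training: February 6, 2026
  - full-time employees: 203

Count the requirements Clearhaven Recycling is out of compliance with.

10

1. auto liability coverage $1,425,000 < $1,475,000 → not met
2. spill-response drill 191 days ago vs limit 180 → not met
3. pollution liability coverage $125,000 < $275,000 → not met
4. customer complaint log absent → not met
5. route audit 771 days ago vs limit 730 → not met
6. condition 'transports medical waste' holds; vehicle leak inspection 33 days ago vs limit 30 → not met
7. vehicles overdue for inspection 3 > 2 → not met
8. landfill permit verification 61 days ago vs limit 120 → met
9. driver safety training 115 days ago vs limit 120 → met
10. notices of violation open 2 > 1 → not met
11. certified spill responders 1 < 2 → not met
12. weight-scale calibration 409 days ago vs limit 365 → not met
Not met: 10 of 12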